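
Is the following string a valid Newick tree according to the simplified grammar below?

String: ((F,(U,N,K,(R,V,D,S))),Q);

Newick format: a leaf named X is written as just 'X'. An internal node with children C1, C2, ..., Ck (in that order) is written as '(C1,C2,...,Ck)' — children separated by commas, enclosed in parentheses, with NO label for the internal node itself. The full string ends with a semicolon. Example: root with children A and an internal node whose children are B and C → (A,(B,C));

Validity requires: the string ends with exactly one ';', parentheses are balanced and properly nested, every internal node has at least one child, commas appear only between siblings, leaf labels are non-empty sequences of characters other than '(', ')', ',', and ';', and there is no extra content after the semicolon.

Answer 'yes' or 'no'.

Answer: yes

Derivation:
Input: ((F,(U,N,K,(R,V,D,S))),Q);
Paren balance: 4 '(' vs 4 ')' OK
Ends with single ';': True
Full parse: OK
Valid: True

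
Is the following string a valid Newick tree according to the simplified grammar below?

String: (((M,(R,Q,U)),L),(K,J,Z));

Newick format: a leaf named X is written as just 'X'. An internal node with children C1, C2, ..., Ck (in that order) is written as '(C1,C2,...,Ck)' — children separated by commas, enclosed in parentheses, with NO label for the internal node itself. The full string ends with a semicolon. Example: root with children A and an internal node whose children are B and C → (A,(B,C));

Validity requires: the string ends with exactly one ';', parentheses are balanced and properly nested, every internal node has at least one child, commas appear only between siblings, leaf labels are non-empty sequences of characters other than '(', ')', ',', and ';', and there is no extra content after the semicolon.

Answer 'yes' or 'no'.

Answer: yes

Derivation:
Input: (((M,(R,Q,U)),L),(K,J,Z));
Paren balance: 5 '(' vs 5 ')' OK
Ends with single ';': True
Full parse: OK
Valid: True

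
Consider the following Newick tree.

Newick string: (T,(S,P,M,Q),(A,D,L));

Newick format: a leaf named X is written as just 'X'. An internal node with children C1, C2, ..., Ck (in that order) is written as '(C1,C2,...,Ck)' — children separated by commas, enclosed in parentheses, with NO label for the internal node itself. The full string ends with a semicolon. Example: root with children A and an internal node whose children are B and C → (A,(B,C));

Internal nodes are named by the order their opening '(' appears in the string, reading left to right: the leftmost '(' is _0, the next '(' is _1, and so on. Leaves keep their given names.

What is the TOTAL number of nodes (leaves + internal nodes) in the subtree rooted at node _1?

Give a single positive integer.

Answer: 5

Derivation:
Newick: (T,(S,P,M,Q),(A,D,L));
Locate _1: it is the '(' at position 3 (the 2nd '(' reading left to right).
Query: subtree rooted at _1
_1: subtree_size = 1 + 4
  S: subtree_size = 1 + 0
  P: subtree_size = 1 + 0
  M: subtree_size = 1 + 0
  Q: subtree_size = 1 + 0
Total subtree size of _1: 5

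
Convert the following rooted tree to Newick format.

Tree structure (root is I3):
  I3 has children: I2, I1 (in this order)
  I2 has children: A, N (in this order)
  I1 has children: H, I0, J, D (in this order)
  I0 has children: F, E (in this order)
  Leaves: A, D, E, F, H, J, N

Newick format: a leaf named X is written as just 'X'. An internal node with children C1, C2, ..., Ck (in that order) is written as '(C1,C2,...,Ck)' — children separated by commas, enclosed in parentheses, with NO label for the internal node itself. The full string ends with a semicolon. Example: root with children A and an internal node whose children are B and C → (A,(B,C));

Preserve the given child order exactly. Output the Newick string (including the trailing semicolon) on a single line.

internal I3 with children ['I2', 'I1']
  internal I2 with children ['A', 'N']
    leaf 'A' → 'A'
    leaf 'N' → 'N'
  → '(A,N)'
  internal I1 with children ['H', 'I0', 'J', 'D']
    leaf 'H' → 'H'
    internal I0 with children ['F', 'E']
      leaf 'F' → 'F'
      leaf 'E' → 'E'
    → '(F,E)'
    leaf 'J' → 'J'
    leaf 'D' → 'D'
  → '(H,(F,E),J,D)'
→ '((A,N),(H,(F,E),J,D))'
Final: ((A,N),(H,(F,E),J,D));

Answer: ((A,N),(H,(F,E),J,D));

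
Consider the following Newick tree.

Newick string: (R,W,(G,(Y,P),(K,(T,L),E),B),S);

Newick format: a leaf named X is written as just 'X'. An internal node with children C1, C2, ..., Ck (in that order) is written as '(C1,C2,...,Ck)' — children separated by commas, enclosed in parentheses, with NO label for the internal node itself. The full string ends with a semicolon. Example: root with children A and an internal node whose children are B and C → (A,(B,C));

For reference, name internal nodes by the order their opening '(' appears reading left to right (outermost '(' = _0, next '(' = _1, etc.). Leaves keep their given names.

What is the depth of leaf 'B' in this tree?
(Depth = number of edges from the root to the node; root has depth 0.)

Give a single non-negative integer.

Newick: (R,W,(G,(Y,P),(K,(T,L),E),B),S);
Naming internals by '(' encounter order: outermost '(' = _0, next = _1, ...
Query node: B
Path from root: _0 -> _1 -> B
Depth of B: 2 (number of edges from root)

Answer: 2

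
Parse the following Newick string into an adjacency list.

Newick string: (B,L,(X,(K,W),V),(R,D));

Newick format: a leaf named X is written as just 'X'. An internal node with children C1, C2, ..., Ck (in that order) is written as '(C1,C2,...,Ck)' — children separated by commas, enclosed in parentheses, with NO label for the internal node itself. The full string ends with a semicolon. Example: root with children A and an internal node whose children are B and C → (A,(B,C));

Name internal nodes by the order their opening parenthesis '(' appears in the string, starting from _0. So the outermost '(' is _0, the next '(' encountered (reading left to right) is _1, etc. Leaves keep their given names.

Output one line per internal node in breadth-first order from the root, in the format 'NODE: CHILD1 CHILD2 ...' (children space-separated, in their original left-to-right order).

Input: (B,L,(X,(K,W),V),(R,D));
Scanning left-to-right, naming '(' by encounter order:
  pos 0: '(' -> open internal node _0 (depth 1)
  pos 5: '(' -> open internal node _1 (depth 2)
  pos 8: '(' -> open internal node _2 (depth 3)
  pos 12: ')' -> close internal node _2 (now at depth 2)
  pos 15: ')' -> close internal node _1 (now at depth 1)
  pos 17: '(' -> open internal node _3 (depth 2)
  pos 21: ')' -> close internal node _3 (now at depth 1)
  pos 22: ')' -> close internal node _0 (now at depth 0)
Total internal nodes: 4
BFS adjacency from root:
  _0: B L _1 _3
  _1: X _2 V
  _3: R D
  _2: K W

Answer: _0: B L _1 _3
_1: X _2 V
_3: R D
_2: K W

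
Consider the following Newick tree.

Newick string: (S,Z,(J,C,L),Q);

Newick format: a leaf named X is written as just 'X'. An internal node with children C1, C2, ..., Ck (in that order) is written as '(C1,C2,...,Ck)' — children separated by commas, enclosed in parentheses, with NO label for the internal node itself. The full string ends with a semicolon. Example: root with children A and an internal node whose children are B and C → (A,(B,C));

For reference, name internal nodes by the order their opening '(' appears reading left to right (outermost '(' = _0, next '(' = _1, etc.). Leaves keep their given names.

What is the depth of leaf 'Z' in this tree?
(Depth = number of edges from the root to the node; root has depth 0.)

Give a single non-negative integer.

Answer: 1

Derivation:
Newick: (S,Z,(J,C,L),Q);
Naming internals by '(' encounter order: outermost '(' = _0, next = _1, ...
Query node: Z
Path from root: _0 -> Z
Depth of Z: 1 (number of edges from root)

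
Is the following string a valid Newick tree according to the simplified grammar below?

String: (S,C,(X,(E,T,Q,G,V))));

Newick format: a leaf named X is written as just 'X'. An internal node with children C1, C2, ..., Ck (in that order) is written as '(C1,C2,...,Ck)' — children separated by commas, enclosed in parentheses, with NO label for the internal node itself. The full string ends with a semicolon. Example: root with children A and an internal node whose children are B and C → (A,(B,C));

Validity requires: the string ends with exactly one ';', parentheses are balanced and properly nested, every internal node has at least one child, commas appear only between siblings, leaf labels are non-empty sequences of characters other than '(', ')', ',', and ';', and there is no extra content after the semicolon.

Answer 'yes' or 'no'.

Answer: no

Derivation:
Input: (S,C,(X,(E,T,Q,G,V))));
Paren balance: 3 '(' vs 4 ')' MISMATCH
Ends with single ';': True
Full parse: FAILS (extra content after tree at pos 21)
Valid: False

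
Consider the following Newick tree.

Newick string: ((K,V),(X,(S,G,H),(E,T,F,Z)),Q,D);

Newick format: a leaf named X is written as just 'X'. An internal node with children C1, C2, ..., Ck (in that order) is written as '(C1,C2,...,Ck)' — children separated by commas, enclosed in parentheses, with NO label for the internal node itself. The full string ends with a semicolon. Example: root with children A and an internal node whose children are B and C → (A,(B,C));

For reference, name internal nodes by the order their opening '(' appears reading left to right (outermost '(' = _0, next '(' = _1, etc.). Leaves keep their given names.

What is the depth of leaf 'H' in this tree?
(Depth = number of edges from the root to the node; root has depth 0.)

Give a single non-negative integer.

Newick: ((K,V),(X,(S,G,H),(E,T,F,Z)),Q,D);
Naming internals by '(' encounter order: outermost '(' = _0, next = _1, ...
Query node: H
Path from root: _0 -> _2 -> _3 -> H
Depth of H: 3 (number of edges from root)

Answer: 3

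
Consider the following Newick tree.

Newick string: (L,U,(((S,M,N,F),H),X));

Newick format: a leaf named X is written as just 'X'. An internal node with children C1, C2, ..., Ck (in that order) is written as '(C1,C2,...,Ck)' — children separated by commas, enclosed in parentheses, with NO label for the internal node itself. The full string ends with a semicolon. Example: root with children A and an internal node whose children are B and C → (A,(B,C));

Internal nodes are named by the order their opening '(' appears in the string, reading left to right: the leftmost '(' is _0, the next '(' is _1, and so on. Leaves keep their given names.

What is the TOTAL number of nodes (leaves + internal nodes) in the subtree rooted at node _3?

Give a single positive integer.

Answer: 5

Derivation:
Newick: (L,U,(((S,M,N,F),H),X));
Locate _3: it is the '(' at position 7 (the 4th '(' reading left to right).
Query: subtree rooted at _3
_3: subtree_size = 1 + 4
  S: subtree_size = 1 + 0
  M: subtree_size = 1 + 0
  N: subtree_size = 1 + 0
  F: subtree_size = 1 + 0
Total subtree size of _3: 5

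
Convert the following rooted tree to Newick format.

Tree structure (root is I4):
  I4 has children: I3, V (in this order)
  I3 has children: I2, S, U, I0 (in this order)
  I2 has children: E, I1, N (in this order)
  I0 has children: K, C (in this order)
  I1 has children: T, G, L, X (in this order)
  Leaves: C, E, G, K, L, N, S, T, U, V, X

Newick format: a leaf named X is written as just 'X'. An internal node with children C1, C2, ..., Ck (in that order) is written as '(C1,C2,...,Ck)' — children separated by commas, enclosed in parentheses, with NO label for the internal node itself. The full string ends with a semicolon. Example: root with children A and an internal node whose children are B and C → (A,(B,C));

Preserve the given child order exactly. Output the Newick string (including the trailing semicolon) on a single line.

internal I4 with children ['I3', 'V']
  internal I3 with children ['I2', 'S', 'U', 'I0']
    internal I2 with children ['E', 'I1', 'N']
      leaf 'E' → 'E'
      internal I1 with children ['T', 'G', 'L', 'X']
        leaf 'T' → 'T'
        leaf 'G' → 'G'
        leaf 'L' → 'L'
        leaf 'X' → 'X'
      → '(T,G,L,X)'
      leaf 'N' → 'N'
    → '(E,(T,G,L,X),N)'
    leaf 'S' → 'S'
    leaf 'U' → 'U'
    internal I0 with children ['K', 'C']
      leaf 'K' → 'K'
      leaf 'C' → 'C'
    → '(K,C)'
  → '((E,(T,G,L,X),N),S,U,(K,C))'
  leaf 'V' → 'V'
→ '(((E,(T,G,L,X),N),S,U,(K,C)),V)'
Final: (((E,(T,G,L,X),N),S,U,(K,C)),V);

Answer: (((E,(T,G,L,X),N),S,U,(K,C)),V);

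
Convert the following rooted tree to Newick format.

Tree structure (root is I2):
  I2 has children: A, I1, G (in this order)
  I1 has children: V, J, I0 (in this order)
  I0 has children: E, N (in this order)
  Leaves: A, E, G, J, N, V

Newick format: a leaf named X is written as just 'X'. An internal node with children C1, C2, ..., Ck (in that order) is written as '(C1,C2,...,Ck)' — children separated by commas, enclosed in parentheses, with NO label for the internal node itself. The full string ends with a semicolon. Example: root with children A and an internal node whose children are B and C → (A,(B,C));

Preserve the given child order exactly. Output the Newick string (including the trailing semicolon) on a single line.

Answer: (A,(V,J,(E,N)),G);

Derivation:
internal I2 with children ['A', 'I1', 'G']
  leaf 'A' → 'A'
  internal I1 with children ['V', 'J', 'I0']
    leaf 'V' → 'V'
    leaf 'J' → 'J'
    internal I0 with children ['E', 'N']
      leaf 'E' → 'E'
      leaf 'N' → 'N'
    → '(E,N)'
  → '(V,J,(E,N))'
  leaf 'G' → 'G'
→ '(A,(V,J,(E,N)),G)'
Final: (A,(V,J,(E,N)),G);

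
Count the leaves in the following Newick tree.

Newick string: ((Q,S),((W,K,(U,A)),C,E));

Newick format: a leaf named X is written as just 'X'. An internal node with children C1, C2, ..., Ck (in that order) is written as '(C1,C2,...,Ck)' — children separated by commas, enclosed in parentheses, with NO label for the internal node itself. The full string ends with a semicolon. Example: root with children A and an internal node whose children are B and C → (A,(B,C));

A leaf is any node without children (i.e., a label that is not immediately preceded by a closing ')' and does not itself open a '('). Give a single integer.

Answer: 8

Derivation:
Newick: ((Q,S),((W,K,(U,A)),C,E));
Scan left-to-right; a leaf is any maximal label run not followed by '(':
  pos 2: leaf 'Q' → count = 1
  pos 4: leaf 'S' → count = 2
  pos 9: leaf 'W' → count = 3
  pos 11: leaf 'K' → count = 4
  pos 14: leaf 'U' → count = 5
  pos 16: leaf 'A' → count = 6
  pos 20: leaf 'C' → count = 7
  pos 22: leaf 'E' → count = 8
Total leaves: 8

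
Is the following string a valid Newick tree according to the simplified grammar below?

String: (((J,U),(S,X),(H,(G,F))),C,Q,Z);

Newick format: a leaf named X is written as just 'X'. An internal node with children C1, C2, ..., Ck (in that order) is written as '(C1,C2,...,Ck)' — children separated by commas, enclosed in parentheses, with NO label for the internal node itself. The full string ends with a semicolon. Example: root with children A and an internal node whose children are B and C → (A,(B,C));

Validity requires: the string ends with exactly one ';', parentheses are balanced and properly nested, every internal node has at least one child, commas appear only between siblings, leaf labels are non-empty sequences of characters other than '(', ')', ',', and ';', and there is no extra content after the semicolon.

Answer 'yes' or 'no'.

Answer: yes

Derivation:
Input: (((J,U),(S,X),(H,(G,F))),C,Q,Z);
Paren balance: 6 '(' vs 6 ')' OK
Ends with single ';': True
Full parse: OK
Valid: True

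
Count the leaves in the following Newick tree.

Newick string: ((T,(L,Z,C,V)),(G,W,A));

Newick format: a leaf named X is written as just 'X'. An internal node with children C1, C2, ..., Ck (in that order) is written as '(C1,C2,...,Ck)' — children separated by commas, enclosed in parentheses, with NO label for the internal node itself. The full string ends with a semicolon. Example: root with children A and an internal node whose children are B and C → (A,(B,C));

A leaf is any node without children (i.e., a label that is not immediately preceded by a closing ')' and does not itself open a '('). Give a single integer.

Answer: 8

Derivation:
Newick: ((T,(L,Z,C,V)),(G,W,A));
Scan left-to-right; a leaf is any maximal label run not followed by '(':
  pos 2: leaf 'T' → count = 1
  pos 5: leaf 'L' → count = 2
  pos 7: leaf 'Z' → count = 3
  pos 9: leaf 'C' → count = 4
  pos 11: leaf 'V' → count = 5
  pos 16: leaf 'G' → count = 6
  pos 18: leaf 'W' → count = 7
  pos 20: leaf 'A' → count = 8
Total leaves: 8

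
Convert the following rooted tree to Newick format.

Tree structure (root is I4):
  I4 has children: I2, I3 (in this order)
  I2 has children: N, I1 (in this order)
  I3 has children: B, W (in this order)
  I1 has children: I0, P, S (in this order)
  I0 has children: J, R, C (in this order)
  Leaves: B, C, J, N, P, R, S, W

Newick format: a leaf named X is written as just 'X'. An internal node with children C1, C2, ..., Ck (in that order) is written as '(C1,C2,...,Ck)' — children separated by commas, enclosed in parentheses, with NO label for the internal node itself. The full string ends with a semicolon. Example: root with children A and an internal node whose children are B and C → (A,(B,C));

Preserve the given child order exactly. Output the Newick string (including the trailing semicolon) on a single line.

internal I4 with children ['I2', 'I3']
  internal I2 with children ['N', 'I1']
    leaf 'N' → 'N'
    internal I1 with children ['I0', 'P', 'S']
      internal I0 with children ['J', 'R', 'C']
        leaf 'J' → 'J'
        leaf 'R' → 'R'
        leaf 'C' → 'C'
      → '(J,R,C)'
      leaf 'P' → 'P'
      leaf 'S' → 'S'
    → '((J,R,C),P,S)'
  → '(N,((J,R,C),P,S))'
  internal I3 with children ['B', 'W']
    leaf 'B' → 'B'
    leaf 'W' → 'W'
  → '(B,W)'
→ '((N,((J,R,C),P,S)),(B,W))'
Final: ((N,((J,R,C),P,S)),(B,W));

Answer: ((N,((J,R,C),P,S)),(B,W));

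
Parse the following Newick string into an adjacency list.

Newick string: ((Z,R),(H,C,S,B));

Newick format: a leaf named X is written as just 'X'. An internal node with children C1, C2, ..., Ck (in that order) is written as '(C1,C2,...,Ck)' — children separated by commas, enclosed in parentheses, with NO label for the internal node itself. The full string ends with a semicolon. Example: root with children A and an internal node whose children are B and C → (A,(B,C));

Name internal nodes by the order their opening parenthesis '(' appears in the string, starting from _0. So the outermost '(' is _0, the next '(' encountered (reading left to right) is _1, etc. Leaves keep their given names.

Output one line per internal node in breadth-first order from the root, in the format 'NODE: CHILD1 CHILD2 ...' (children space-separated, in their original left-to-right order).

Answer: _0: _1 _2
_1: Z R
_2: H C S B

Derivation:
Input: ((Z,R),(H,C,S,B));
Scanning left-to-right, naming '(' by encounter order:
  pos 0: '(' -> open internal node _0 (depth 1)
  pos 1: '(' -> open internal node _1 (depth 2)
  pos 5: ')' -> close internal node _1 (now at depth 1)
  pos 7: '(' -> open internal node _2 (depth 2)
  pos 15: ')' -> close internal node _2 (now at depth 1)
  pos 16: ')' -> close internal node _0 (now at depth 0)
Total internal nodes: 3
BFS adjacency from root:
  _0: _1 _2
  _1: Z R
  _2: H C S B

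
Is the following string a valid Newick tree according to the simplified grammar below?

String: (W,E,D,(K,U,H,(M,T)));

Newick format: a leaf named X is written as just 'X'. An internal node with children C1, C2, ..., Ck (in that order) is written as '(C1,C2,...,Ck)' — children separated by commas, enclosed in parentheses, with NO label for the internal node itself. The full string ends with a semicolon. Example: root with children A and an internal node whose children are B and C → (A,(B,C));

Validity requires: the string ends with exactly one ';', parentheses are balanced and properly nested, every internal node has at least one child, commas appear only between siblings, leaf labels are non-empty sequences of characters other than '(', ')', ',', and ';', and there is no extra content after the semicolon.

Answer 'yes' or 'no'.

Answer: yes

Derivation:
Input: (W,E,D,(K,U,H,(M,T)));
Paren balance: 3 '(' vs 3 ')' OK
Ends with single ';': True
Full parse: OK
Valid: True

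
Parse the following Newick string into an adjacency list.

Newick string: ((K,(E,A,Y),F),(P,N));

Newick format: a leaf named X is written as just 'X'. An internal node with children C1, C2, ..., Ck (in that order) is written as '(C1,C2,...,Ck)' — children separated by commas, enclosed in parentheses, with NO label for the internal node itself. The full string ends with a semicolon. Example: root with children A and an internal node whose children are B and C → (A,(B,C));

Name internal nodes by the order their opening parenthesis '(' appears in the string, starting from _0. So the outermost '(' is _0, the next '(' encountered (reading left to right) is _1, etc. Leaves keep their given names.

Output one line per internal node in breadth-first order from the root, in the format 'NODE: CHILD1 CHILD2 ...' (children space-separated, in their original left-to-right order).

Answer: _0: _1 _3
_1: K _2 F
_3: P N
_2: E A Y

Derivation:
Input: ((K,(E,A,Y),F),(P,N));
Scanning left-to-right, naming '(' by encounter order:
  pos 0: '(' -> open internal node _0 (depth 1)
  pos 1: '(' -> open internal node _1 (depth 2)
  pos 4: '(' -> open internal node _2 (depth 3)
  pos 10: ')' -> close internal node _2 (now at depth 2)
  pos 13: ')' -> close internal node _1 (now at depth 1)
  pos 15: '(' -> open internal node _3 (depth 2)
  pos 19: ')' -> close internal node _3 (now at depth 1)
  pos 20: ')' -> close internal node _0 (now at depth 0)
Total internal nodes: 4
BFS adjacency from root:
  _0: _1 _3
  _1: K _2 F
  _3: P N
  _2: E A Y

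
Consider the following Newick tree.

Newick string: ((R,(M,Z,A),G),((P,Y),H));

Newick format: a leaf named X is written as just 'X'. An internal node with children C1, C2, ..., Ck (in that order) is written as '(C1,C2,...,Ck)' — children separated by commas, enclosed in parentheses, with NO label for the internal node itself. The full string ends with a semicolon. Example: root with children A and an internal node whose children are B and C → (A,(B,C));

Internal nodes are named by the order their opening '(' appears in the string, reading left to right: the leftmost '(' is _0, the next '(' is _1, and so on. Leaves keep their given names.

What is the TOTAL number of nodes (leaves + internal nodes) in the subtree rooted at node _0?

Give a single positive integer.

Answer: 13

Derivation:
Newick: ((R,(M,Z,A),G),((P,Y),H));
Locate _0: it is the '(' at position 0 (the 1st '(' reading left to right).
Query: subtree rooted at _0
_0: subtree_size = 1 + 12
  _1: subtree_size = 1 + 6
    R: subtree_size = 1 + 0
    _2: subtree_size = 1 + 3
      M: subtree_size = 1 + 0
      Z: subtree_size = 1 + 0
      A: subtree_size = 1 + 0
    G: subtree_size = 1 + 0
  _3: subtree_size = 1 + 4
    _4: subtree_size = 1 + 2
      P: subtree_size = 1 + 0
      Y: subtree_size = 1 + 0
    H: subtree_size = 1 + 0
Total subtree size of _0: 13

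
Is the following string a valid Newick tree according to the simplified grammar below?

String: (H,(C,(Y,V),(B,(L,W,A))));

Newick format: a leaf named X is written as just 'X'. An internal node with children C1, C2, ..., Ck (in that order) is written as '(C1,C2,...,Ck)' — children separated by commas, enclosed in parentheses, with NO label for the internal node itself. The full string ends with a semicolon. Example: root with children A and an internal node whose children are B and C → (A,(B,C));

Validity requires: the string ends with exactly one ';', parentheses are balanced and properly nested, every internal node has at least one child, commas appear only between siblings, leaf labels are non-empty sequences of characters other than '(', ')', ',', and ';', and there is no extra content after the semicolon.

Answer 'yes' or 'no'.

Answer: yes

Derivation:
Input: (H,(C,(Y,V),(B,(L,W,A))));
Paren balance: 5 '(' vs 5 ')' OK
Ends with single ';': True
Full parse: OK
Valid: True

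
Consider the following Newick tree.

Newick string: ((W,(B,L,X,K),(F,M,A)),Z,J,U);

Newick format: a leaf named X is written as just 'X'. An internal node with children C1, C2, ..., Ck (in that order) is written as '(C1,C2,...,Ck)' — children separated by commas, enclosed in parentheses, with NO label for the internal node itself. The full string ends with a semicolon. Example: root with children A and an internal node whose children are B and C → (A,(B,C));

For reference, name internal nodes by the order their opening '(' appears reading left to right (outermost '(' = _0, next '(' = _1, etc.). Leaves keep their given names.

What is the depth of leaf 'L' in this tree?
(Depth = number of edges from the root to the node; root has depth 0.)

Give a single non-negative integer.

Answer: 3

Derivation:
Newick: ((W,(B,L,X,K),(F,M,A)),Z,J,U);
Naming internals by '(' encounter order: outermost '(' = _0, next = _1, ...
Query node: L
Path from root: _0 -> _1 -> _2 -> L
Depth of L: 3 (number of edges from root)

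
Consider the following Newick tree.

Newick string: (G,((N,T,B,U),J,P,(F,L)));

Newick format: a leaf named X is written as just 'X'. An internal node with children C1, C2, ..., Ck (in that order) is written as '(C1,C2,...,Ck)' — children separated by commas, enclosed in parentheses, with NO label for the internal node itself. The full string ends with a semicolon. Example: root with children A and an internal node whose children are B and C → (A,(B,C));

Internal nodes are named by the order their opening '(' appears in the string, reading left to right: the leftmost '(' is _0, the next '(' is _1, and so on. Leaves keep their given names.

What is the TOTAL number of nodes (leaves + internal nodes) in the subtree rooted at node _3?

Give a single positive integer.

Answer: 3

Derivation:
Newick: (G,((N,T,B,U),J,P,(F,L)));
Locate _3: it is the '(' at position 18 (the 4th '(' reading left to right).
Query: subtree rooted at _3
_3: subtree_size = 1 + 2
  F: subtree_size = 1 + 0
  L: subtree_size = 1 + 0
Total subtree size of _3: 3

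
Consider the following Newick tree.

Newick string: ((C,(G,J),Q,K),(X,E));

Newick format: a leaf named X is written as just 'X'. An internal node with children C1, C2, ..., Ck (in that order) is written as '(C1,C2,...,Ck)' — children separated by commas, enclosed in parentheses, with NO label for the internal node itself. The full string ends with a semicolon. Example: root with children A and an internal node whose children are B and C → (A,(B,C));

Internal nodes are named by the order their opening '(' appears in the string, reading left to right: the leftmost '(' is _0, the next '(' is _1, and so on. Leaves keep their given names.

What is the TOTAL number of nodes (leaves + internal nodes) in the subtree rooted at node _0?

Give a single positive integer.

Newick: ((C,(G,J),Q,K),(X,E));
Locate _0: it is the '(' at position 0 (the 1st '(' reading left to right).
Query: subtree rooted at _0
_0: subtree_size = 1 + 10
  _1: subtree_size = 1 + 6
    C: subtree_size = 1 + 0
    _2: subtree_size = 1 + 2
      G: subtree_size = 1 + 0
      J: subtree_size = 1 + 0
    Q: subtree_size = 1 + 0
    K: subtree_size = 1 + 0
  _3: subtree_size = 1 + 2
    X: subtree_size = 1 + 0
    E: subtree_size = 1 + 0
Total subtree size of _0: 11

Answer: 11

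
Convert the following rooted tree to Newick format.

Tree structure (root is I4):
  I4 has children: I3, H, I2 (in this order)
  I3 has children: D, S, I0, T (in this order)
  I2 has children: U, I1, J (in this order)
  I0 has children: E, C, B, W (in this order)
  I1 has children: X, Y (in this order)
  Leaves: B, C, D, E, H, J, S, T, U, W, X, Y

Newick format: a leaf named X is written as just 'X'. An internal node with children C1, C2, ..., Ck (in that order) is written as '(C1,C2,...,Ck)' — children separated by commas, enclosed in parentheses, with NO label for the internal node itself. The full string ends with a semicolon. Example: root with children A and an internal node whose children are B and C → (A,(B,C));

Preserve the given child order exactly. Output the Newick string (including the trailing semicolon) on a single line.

Answer: ((D,S,(E,C,B,W),T),H,(U,(X,Y),J));

Derivation:
internal I4 with children ['I3', 'H', 'I2']
  internal I3 with children ['D', 'S', 'I0', 'T']
    leaf 'D' → 'D'
    leaf 'S' → 'S'
    internal I0 with children ['E', 'C', 'B', 'W']
      leaf 'E' → 'E'
      leaf 'C' → 'C'
      leaf 'B' → 'B'
      leaf 'W' → 'W'
    → '(E,C,B,W)'
    leaf 'T' → 'T'
  → '(D,S,(E,C,B,W),T)'
  leaf 'H' → 'H'
  internal I2 with children ['U', 'I1', 'J']
    leaf 'U' → 'U'
    internal I1 with children ['X', 'Y']
      leaf 'X' → 'X'
      leaf 'Y' → 'Y'
    → '(X,Y)'
    leaf 'J' → 'J'
  → '(U,(X,Y),J)'
→ '((D,S,(E,C,B,W),T),H,(U,(X,Y),J))'
Final: ((D,S,(E,C,B,W),T),H,(U,(X,Y),J));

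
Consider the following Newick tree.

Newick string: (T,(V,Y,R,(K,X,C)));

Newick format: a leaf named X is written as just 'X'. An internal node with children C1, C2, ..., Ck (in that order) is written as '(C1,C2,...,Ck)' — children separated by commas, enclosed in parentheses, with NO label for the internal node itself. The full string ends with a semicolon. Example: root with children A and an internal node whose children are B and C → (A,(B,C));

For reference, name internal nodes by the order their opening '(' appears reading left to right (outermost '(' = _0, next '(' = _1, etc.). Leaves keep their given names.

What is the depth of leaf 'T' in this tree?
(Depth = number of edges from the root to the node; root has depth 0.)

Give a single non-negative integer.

Newick: (T,(V,Y,R,(K,X,C)));
Naming internals by '(' encounter order: outermost '(' = _0, next = _1, ...
Query node: T
Path from root: _0 -> T
Depth of T: 1 (number of edges from root)

Answer: 1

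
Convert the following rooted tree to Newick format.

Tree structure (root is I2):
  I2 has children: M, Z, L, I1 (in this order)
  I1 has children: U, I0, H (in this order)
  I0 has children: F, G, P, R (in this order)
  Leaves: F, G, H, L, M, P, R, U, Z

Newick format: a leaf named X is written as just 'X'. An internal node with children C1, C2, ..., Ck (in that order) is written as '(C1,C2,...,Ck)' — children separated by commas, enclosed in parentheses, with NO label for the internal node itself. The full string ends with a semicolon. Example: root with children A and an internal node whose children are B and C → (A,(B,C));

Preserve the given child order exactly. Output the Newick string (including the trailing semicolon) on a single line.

Answer: (M,Z,L,(U,(F,G,P,R),H));

Derivation:
internal I2 with children ['M', 'Z', 'L', 'I1']
  leaf 'M' → 'M'
  leaf 'Z' → 'Z'
  leaf 'L' → 'L'
  internal I1 with children ['U', 'I0', 'H']
    leaf 'U' → 'U'
    internal I0 with children ['F', 'G', 'P', 'R']
      leaf 'F' → 'F'
      leaf 'G' → 'G'
      leaf 'P' → 'P'
      leaf 'R' → 'R'
    → '(F,G,P,R)'
    leaf 'H' → 'H'
  → '(U,(F,G,P,R),H)'
→ '(M,Z,L,(U,(F,G,P,R),H))'
Final: (M,Z,L,(U,(F,G,P,R),H));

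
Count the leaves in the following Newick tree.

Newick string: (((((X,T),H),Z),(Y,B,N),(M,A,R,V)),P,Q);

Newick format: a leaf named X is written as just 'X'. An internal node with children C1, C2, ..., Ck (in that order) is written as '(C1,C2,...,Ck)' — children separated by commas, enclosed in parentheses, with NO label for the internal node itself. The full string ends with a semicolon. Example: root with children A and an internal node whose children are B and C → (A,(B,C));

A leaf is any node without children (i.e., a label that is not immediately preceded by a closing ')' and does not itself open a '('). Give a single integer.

Newick: (((((X,T),H),Z),(Y,B,N),(M,A,R,V)),P,Q);
Scan left-to-right; a leaf is any maximal label run not followed by '(':
  pos 5: leaf 'X' → count = 1
  pos 7: leaf 'T' → count = 2
  pos 10: leaf 'H' → count = 3
  pos 13: leaf 'Z' → count = 4
  pos 17: leaf 'Y' → count = 5
  pos 19: leaf 'B' → count = 6
  pos 21: leaf 'N' → count = 7
  pos 25: leaf 'M' → count = 8
  pos 27: leaf 'A' → count = 9
  pos 29: leaf 'R' → count = 10
  pos 31: leaf 'V' → count = 11
  pos 35: leaf 'P' → count = 12
  pos 37: leaf 'Q' → count = 13
Total leaves: 13

Answer: 13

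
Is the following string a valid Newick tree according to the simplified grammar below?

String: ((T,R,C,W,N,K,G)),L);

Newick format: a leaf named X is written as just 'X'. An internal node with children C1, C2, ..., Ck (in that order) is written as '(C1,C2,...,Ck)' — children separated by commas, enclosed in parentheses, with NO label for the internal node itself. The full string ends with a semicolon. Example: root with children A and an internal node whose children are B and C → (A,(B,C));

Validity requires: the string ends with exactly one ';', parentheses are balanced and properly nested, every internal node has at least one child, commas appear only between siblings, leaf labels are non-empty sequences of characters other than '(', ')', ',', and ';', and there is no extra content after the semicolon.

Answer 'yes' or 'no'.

Answer: no

Derivation:
Input: ((T,R,C,W,N,K,G)),L);
Paren balance: 2 '(' vs 3 ')' MISMATCH
Ends with single ';': True
Full parse: FAILS (extra content after tree at pos 17)
Valid: False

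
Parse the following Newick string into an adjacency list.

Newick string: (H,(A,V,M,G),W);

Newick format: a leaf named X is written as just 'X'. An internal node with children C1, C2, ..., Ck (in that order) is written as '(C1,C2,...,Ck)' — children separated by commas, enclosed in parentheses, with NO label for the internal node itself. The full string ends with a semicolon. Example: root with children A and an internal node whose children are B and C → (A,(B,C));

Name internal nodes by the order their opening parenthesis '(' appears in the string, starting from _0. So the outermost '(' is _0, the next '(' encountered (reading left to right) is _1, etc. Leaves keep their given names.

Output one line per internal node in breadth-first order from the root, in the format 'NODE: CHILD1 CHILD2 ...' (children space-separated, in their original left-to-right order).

Answer: _0: H _1 W
_1: A V M G

Derivation:
Input: (H,(A,V,M,G),W);
Scanning left-to-right, naming '(' by encounter order:
  pos 0: '(' -> open internal node _0 (depth 1)
  pos 3: '(' -> open internal node _1 (depth 2)
  pos 11: ')' -> close internal node _1 (now at depth 1)
  pos 14: ')' -> close internal node _0 (now at depth 0)
Total internal nodes: 2
BFS adjacency from root:
  _0: H _1 W
  _1: A V M G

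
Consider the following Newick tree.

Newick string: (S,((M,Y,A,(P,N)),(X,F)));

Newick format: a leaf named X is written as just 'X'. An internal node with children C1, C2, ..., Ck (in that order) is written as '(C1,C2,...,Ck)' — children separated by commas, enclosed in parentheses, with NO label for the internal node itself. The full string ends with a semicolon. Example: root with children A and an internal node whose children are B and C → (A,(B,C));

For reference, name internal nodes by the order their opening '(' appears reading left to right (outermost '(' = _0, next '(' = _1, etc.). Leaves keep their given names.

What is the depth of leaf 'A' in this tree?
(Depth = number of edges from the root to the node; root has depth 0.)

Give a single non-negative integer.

Answer: 3

Derivation:
Newick: (S,((M,Y,A,(P,N)),(X,F)));
Naming internals by '(' encounter order: outermost '(' = _0, next = _1, ...
Query node: A
Path from root: _0 -> _1 -> _2 -> A
Depth of A: 3 (number of edges from root)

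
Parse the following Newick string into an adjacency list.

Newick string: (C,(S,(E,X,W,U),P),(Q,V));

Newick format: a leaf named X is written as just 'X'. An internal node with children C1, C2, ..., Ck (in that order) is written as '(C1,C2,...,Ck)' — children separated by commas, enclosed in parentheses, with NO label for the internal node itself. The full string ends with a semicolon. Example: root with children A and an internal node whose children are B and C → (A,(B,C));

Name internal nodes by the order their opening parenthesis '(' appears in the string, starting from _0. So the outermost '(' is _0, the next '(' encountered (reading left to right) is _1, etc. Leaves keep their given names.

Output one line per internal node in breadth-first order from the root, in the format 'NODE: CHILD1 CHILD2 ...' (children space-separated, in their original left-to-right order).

Answer: _0: C _1 _3
_1: S _2 P
_3: Q V
_2: E X W U

Derivation:
Input: (C,(S,(E,X,W,U),P),(Q,V));
Scanning left-to-right, naming '(' by encounter order:
  pos 0: '(' -> open internal node _0 (depth 1)
  pos 3: '(' -> open internal node _1 (depth 2)
  pos 6: '(' -> open internal node _2 (depth 3)
  pos 14: ')' -> close internal node _2 (now at depth 2)
  pos 17: ')' -> close internal node _1 (now at depth 1)
  pos 19: '(' -> open internal node _3 (depth 2)
  pos 23: ')' -> close internal node _3 (now at depth 1)
  pos 24: ')' -> close internal node _0 (now at depth 0)
Total internal nodes: 4
BFS adjacency from root:
  _0: C _1 _3
  _1: S _2 P
  _3: Q V
  _2: E X W U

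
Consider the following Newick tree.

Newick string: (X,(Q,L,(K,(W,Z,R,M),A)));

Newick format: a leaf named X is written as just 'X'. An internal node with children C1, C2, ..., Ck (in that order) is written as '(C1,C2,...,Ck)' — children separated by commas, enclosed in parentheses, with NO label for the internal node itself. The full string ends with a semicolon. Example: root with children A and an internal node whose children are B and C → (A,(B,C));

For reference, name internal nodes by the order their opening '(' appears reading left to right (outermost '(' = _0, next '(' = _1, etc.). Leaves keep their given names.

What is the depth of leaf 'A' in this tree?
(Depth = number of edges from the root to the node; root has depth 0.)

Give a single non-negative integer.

Answer: 3

Derivation:
Newick: (X,(Q,L,(K,(W,Z,R,M),A)));
Naming internals by '(' encounter order: outermost '(' = _0, next = _1, ...
Query node: A
Path from root: _0 -> _1 -> _2 -> A
Depth of A: 3 (number of edges from root)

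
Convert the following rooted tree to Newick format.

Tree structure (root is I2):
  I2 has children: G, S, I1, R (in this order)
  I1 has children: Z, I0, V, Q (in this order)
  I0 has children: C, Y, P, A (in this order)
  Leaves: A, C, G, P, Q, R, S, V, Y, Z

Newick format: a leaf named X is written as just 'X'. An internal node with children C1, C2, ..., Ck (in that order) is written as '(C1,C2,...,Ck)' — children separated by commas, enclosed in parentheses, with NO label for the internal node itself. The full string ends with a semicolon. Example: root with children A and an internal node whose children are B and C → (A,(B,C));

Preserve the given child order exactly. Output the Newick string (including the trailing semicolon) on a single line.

internal I2 with children ['G', 'S', 'I1', 'R']
  leaf 'G' → 'G'
  leaf 'S' → 'S'
  internal I1 with children ['Z', 'I0', 'V', 'Q']
    leaf 'Z' → 'Z'
    internal I0 with children ['C', 'Y', 'P', 'A']
      leaf 'C' → 'C'
      leaf 'Y' → 'Y'
      leaf 'P' → 'P'
      leaf 'A' → 'A'
    → '(C,Y,P,A)'
    leaf 'V' → 'V'
    leaf 'Q' → 'Q'
  → '(Z,(C,Y,P,A),V,Q)'
  leaf 'R' → 'R'
→ '(G,S,(Z,(C,Y,P,A),V,Q),R)'
Final: (G,S,(Z,(C,Y,P,A),V,Q),R);

Answer: (G,S,(Z,(C,Y,P,A),V,Q),R);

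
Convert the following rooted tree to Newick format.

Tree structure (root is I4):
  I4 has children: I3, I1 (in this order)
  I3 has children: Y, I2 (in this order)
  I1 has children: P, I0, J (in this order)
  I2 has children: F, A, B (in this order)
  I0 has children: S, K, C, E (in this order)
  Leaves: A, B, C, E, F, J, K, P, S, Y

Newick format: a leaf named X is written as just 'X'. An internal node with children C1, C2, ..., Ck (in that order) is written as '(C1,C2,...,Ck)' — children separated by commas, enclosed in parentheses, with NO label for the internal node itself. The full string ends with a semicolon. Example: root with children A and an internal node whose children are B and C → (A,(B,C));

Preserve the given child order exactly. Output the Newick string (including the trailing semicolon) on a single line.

internal I4 with children ['I3', 'I1']
  internal I3 with children ['Y', 'I2']
    leaf 'Y' → 'Y'
    internal I2 with children ['F', 'A', 'B']
      leaf 'F' → 'F'
      leaf 'A' → 'A'
      leaf 'B' → 'B'
    → '(F,A,B)'
  → '(Y,(F,A,B))'
  internal I1 with children ['P', 'I0', 'J']
    leaf 'P' → 'P'
    internal I0 with children ['S', 'K', 'C', 'E']
      leaf 'S' → 'S'
      leaf 'K' → 'K'
      leaf 'C' → 'C'
      leaf 'E' → 'E'
    → '(S,K,C,E)'
    leaf 'J' → 'J'
  → '(P,(S,K,C,E),J)'
→ '((Y,(F,A,B)),(P,(S,K,C,E),J))'
Final: ((Y,(F,A,B)),(P,(S,K,C,E),J));

Answer: ((Y,(F,A,B)),(P,(S,K,C,E),J));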